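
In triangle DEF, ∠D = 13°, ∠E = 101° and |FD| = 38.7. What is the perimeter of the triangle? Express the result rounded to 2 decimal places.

The third angle is ∠F = 180° − ∠D − ∠E = 66.00°.
Law of sines: |EF| = |FD|·sin D/sin E ≈ 8.8685.
Law of sines: |DE| = |FD|·sin F/sin E ≈ 36.016.
Semiperimeter s = (8.8685+38.7+36.016)/2 = 41.792.
Perimeter = 8.8685 + 38.7 + 36.016 = 83.584.

83.58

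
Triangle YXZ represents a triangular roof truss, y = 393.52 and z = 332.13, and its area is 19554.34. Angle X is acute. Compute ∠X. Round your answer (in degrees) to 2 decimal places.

From area = ½·z·y·sin X, we get sin X = 2·area/(z·y) ≈ 0.29923.
Taking the acute solution, ∠X ≈ 17.41°.

∠X ≈ 17.41°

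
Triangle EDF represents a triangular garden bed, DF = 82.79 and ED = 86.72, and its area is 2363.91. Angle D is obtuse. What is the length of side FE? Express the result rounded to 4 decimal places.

158.6845

From area = ½·ED·DF·sin D, we get sin D = 2·area/(ED·DF) ≈ 0.65851.
Taking the obtuse solution, ∠D ≈ 2.4228 rad.
Law of cosines then gives FE ≈ 158.68.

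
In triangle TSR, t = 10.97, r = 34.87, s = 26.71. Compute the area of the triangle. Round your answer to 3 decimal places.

Semiperimeter p = (10.97 + 26.71 + 34.87)/2 = 36.275.
Heron's formula: area = √(36.275·25.305·9.565·1.405) ≈ 111.07.

111.068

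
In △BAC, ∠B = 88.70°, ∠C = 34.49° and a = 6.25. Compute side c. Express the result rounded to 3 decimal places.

The third angle is ∠A = 180° − ∠C − ∠B = 56.81°.
Law of sines: c = a·sin C/sin A ≈ 4.2291.

4.229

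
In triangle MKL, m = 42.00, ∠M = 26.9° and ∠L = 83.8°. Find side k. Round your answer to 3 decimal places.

86.838

The third angle is ∠K = 180° − ∠L − ∠M = 69.30°.
Law of sines: k = m·sin K/sin M ≈ 86.838.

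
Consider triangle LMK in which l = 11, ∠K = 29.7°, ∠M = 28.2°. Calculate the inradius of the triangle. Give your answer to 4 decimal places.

r ≈ 1.4189

The third angle is ∠L = 180° − ∠M − ∠K = 122.10°.
Law of sines: m = l·sin M/sin L ≈ 6.1361.
Law of sines: k = l·sin K/sin L ≈ 6.4336.
Area = ½·l·m·sin K ≈ 16.721.
Semiperimeter s = (11+6.1361+6.4336)/2 = 11.785.
Inradius = area/s = 16.721/11.785 ≈ 1.4189.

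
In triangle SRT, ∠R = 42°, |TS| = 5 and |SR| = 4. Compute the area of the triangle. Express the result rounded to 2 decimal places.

Law of sines: sin T = |SR|·sin R/|TS| ≈ 0.53530.
Since |TS| ≥ |SR|, only the acute value applies: ∠T ≈ 32.36°.
Then ∠S = 180° − ∠R − ∠T ≈ 105.64°.
Law of sines gives |RT| = |TS|·sin S/sin R ≈ 7.1959.
Area = ½·|TS|·|SR|·sin S ≈ 9.63.

9.63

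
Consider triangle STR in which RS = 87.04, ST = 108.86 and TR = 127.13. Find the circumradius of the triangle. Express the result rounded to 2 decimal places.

64.53

By the law of cosines, cos S = (RS² + ST² − TR²) / (2·RS·ST) ≈ 0.17226, so ∠S ≈ 80.08°.
Circumradius = TR/(2 sin S) ≈ 64.53.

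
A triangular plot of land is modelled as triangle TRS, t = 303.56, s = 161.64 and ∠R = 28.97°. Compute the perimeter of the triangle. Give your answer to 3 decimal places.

645.257

By the law of cosines, r² = s² + t² − 2·s·t·cos R = 32421, so r ≈ 180.06.
Semiperimeter p = (303.56+180.06+161.64)/2 = 322.63.
Perimeter = 303.56 + 180.06 + 161.64 = 645.26.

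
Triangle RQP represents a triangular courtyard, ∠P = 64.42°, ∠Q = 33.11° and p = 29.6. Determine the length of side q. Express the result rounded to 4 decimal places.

The third angle is ∠R = 180° − ∠Q − ∠P = 82.47°.
Law of sines: q = p·sin Q/sin P ≈ 17.926.

17.9260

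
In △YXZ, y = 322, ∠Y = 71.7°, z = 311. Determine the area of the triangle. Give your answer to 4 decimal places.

Law of sines: sin Z = z·sin Y/y ≈ 0.91699.
Since y ≥ z, only the acute value applies: ∠Z ≈ 66.49°.
Then ∠X = 180° − ∠Y − ∠Z ≈ 41.81°.
Law of sines gives x = y·sin X/sin Y ≈ 226.1.
Area = ½·y·z·sin X ≈ 33380.

area ≈ 33380.3472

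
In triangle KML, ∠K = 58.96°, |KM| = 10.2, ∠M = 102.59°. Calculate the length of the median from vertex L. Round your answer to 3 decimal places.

29.154

The third angle is ∠L = 180° − ∠K − ∠M = 18.45°.
Law of sines: |ML| = |KM|·sin K/sin L ≈ 27.615.
Law of sines: |LK| = |KM|·sin M/sin L ≈ 31.455.
Median from L: ½√(2·|ML|² + 2·|LK|² − |KM|²) ≈ 29.154.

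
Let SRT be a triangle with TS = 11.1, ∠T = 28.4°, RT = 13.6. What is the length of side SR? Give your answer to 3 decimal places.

By the law of cosines, SR² = RT² + TS² − 2·RT·TS·cos T = 42.587, so SR ≈ 6.5258.

6.526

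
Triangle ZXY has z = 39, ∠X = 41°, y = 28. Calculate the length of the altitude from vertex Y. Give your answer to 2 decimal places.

By the law of cosines, x² = y² + z² − 2·y·z·cos X = 656.71, so x ≈ 25.626.
Area = ½·y·z·sin X ≈ 358.21.
The altitude from Y has length 2·area/y ≈ 25.586.

25.59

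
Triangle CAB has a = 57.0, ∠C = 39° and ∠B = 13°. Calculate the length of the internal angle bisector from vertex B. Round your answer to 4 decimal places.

The third angle is ∠A = 180° − ∠B − ∠C = 128.00°.
Law of sines: c = a·sin C/sin A ≈ 45.521.
Law of sines: b = a·sin B/sin A ≈ 16.272.
The bisector from B has length 2·c·a·cos(∠B/2)/(c+a) ≈ 50.293.

t_B ≈ 50.2927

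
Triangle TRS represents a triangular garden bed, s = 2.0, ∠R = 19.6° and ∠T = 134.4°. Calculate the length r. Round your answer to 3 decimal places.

1.530

The third angle is ∠S = 180° − ∠T − ∠R = 26.00°.
Law of sines: r = s·sin R/sin S ≈ 1.5304.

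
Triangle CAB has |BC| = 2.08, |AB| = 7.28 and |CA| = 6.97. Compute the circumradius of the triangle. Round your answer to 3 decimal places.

By the law of cosines, cos C = (|BC|² + |CA|² − |AB|²) / (2·|BC|·|CA|) ≈ -0.00314, so ∠C ≈ 90.18°.
Circumradius = |AB|/(2 sin C) ≈ 3.64.

R ≈ 3.640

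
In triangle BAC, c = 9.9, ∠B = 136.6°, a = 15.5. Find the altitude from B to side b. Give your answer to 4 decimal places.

h_B ≈ 4.4504

By the law of cosines, b² = a² + c² − 2·a·c·cos B = 561.25, so b ≈ 23.691.
Area = ½·a·c·sin B ≈ 52.717.
The altitude from B has length 2·area/b ≈ 4.4504.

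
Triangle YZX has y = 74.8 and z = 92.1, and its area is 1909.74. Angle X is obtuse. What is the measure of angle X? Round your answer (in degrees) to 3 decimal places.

From area = ½·y·z·sin X, we get sin X = 2·area/(y·z) ≈ 0.55443.
Taking the obtuse solution, ∠X ≈ 146.33°.

∠X ≈ 146.329°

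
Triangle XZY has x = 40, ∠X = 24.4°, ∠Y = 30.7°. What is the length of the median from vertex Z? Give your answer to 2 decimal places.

The third angle is ∠Z = 180° − ∠Y − ∠X = 124.90°.
Law of sines: z = x·sin Z/sin X ≈ 79.414.
Law of sines: y = x·sin Y/sin X ≈ 49.435.
Median from Z: ½√(2·y² + 2·x² − z²) ≈ 21.101.

m_Z ≈ 21.10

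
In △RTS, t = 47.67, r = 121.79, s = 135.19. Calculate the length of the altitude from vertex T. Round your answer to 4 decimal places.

Semiperimeter p = (121.79 + 47.67 + 135.19)/2 = 152.32.
Heron's formula: area = √(152.32·30.535·104.65·17.135) ≈ 2888.1.
The altitude from T has length 2·area/t ≈ 121.17.

h_T ≈ 121.1690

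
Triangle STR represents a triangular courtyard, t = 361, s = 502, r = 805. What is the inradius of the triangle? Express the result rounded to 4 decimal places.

Semiperimeter p = (502 + 361 + 805)/2 = 834.
Heron's formula: area = √(834·332·473·29) ≈ 61629.
Inradius = area/p = 61629/834 ≈ 73.895.

73.8951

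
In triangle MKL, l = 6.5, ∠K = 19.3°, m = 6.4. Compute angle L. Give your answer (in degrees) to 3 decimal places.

By the law of cosines, k² = l² + m² − 2·l·m·cos K = 4.6858, so k ≈ 2.1647.
Law of cosines again: cos L = (m² + k² − l²)/(2·m·k) ≈ 0.12256, so ∠L ≈ 82.96°.

82.960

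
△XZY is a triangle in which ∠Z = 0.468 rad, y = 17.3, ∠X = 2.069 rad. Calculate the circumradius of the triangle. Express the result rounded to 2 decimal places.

R ≈ 15.22

The third angle is ∠Y = π − ∠X − ∠Z = 0.605 rad.
Law of sines: x = y·sin X/sin Y ≈ 26.735.
Law of sines: z = y·sin Z/sin Y ≈ 13.729.
Circumradius = y/(2 sin Y) ≈ 15.217.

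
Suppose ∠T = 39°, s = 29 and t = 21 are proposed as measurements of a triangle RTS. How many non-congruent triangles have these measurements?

s·sin T = 29·sin(39°) ≈ 18.25.
Since s sin T < t < s (18.25 < 21 < 29), two triangles exist.

2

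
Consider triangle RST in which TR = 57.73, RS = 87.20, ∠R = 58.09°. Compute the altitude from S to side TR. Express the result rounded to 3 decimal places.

By the law of cosines, ST² = TR² + RS² − 2·TR·RS·cos R = 5614.7, so ST ≈ 74.931.
Area = ½·TR·RS·sin R ≈ 2136.7.
The altitude from S has length 2·area/TR ≈ 74.022.

74.022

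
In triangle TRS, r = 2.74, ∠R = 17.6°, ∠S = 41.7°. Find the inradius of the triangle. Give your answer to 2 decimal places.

0.86

The third angle is ∠T = 180° − ∠R − ∠S = 120.70°.
Law of sines: t = r·sin T/sin R ≈ 7.7918.
Law of sines: s = r·sin S/sin R ≈ 6.0282.
Area = ½·r·t·sin S ≈ 7.1011.
Semiperimeter p = (7.7918+2.74+6.0282)/2 = 8.28.
Inradius = area/p = 7.1011/8.28 ≈ 0.85763.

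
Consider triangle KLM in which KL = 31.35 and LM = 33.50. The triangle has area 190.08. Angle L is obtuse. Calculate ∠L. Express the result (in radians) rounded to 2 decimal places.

∠L ≈ 2.77 rad

From area = ½·KL·LM·sin L, we get sin L = 2·area/(KL·LM) ≈ 0.36198.
Taking the obtuse solution, ∠L ≈ 2.771 rad.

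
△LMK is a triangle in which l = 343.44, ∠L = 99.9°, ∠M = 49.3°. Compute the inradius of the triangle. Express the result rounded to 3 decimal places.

59.116

The third angle is ∠K = 180° − ∠L − ∠M = 30.80°.
Law of sines: m = l·sin M/sin L ≈ 264.31.
Law of sines: k = l·sin K/sin L ≈ 178.51.
Area = ½·l·m·sin K ≈ 23240.
Semiperimeter s = (343.44+264.31+178.51)/2 = 393.13.
Inradius = area/s = 23240/393.13 ≈ 59.116.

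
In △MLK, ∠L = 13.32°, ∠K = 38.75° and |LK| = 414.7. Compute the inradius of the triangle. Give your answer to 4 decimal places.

36.3523

The third angle is ∠M = 180° − ∠L − ∠K = 127.93°.
Law of sines: |KM| = |LK|·sin L/sin M ≈ 121.13.
Law of sines: |ML| = |LK|·sin K/sin M ≈ 329.09.
Area = ½·|LK|·|KM|·sin K ≈ 15721.
Semiperimeter s = (414.7+121.13+329.09)/2 = 432.46.
Inradius = area/s = 15721/432.46 ≈ 36.352.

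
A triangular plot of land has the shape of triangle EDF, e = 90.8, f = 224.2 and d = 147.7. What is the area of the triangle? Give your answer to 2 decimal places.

4409.98

Semiperimeter s = (90.8 + 147.7 + 224.2)/2 = 231.35.
Heron's formula: area = √(231.35·140.55·83.65·7.15) ≈ 4410.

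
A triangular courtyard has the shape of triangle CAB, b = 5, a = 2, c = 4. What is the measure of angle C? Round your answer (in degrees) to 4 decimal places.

By the law of cosines, cos C = (a² + b² − c²) / (2·a·b) ≈ 0.65000, so ∠C ≈ 49.46°.

49.4584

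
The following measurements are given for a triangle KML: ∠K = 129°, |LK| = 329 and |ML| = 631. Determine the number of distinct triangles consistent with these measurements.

1

|LK|·sin K = 329·sin(129°) ≈ 255.7.
Since ∠K is not acute, a triangle exists only if |ML| > |LK|; here |ML| > |LK|, so there is exactly one triangle.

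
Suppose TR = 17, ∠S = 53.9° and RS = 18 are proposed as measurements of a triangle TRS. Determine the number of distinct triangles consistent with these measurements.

2

RS·sin S = 18·sin(53.9°) ≈ 14.54.
Since RS sin S < TR < RS (14.54 < 17 < 18), two triangles exist.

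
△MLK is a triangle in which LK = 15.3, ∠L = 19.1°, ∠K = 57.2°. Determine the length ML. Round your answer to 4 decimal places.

The third angle is ∠M = 180° − ∠L − ∠K = 103.70°.
Law of sines: ML = LK·sin K/sin M ≈ 13.237.

13.2373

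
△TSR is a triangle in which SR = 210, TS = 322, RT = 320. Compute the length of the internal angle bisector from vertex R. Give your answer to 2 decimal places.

By the law of cosines, cos R = (SR² + RT² − TS²) / (2·SR·RT) ≈ 0.31857, so ∠R ≈ 71.42°.
The bisector from R has length 2·SR·RT·cos(∠R/2)/(SR+RT) ≈ 205.9.

t_R ≈ 205.90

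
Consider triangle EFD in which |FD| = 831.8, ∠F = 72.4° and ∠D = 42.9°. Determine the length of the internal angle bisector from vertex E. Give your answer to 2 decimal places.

t_E ≈ 617.32

The third angle is ∠E = 180° − ∠F − ∠D = 64.70°.
Law of sines: |DE| = |FD|·sin F/sin E ≈ 876.98.
Law of sines: |EF| = |FD|·sin D/sin E ≈ 626.3.
The bisector from E has length 2·|DE|·|EF|·cos(∠E/2)/(|DE|+|EF|) ≈ 617.32.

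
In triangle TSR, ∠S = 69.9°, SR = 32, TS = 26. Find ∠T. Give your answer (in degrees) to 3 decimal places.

∠T ≈ 63.469°

By the law of cosines, RT² = TS² + SR² − 2·TS·SR·cos S = 1128.2, so RT ≈ 33.588.
Law of cosines again: cos T = (RT² + TS² − SR²)/(2·RT·TS) ≈ 0.44667, so ∠T ≈ 63.47°.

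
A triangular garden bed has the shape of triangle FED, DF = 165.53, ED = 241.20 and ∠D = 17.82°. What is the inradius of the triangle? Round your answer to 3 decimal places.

r ≈ 24.219

By the law of cosines, FE² = ED² + DF² − 2·ED·DF·cos D = 9557, so FE ≈ 97.76.
Area = ½·ED·DF·sin D ≈ 6109.2.
Semiperimeter s = (241.2+165.53+97.76)/2 = 252.25.
Inradius = area/s = 6109.2/252.25 ≈ 24.219.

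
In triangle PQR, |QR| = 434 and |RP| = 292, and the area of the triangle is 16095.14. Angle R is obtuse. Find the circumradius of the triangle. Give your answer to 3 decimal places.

From area = ½·|QR|·|RP|·sin R, we get sin R = 2·area/(|QR|·|RP|) ≈ 0.25401.
Taking the obtuse solution, ∠R ≈ 165.29°.
Law of cosines then gives |PQ| ≈ 720.25.
Circumradius = |PQ|/(2 sin R) ≈ 1417.8.

1417.759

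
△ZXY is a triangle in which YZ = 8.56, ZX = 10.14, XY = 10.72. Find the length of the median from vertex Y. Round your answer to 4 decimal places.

Median from Y: ½√(2·XY² + 2·YZ² − ZX²) ≈ 8.2699.

m_Y ≈ 8.2699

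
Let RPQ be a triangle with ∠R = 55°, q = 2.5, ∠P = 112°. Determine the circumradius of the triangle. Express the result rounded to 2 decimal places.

The third angle is ∠Q = 180° − ∠R − ∠P = 13.00°.
Law of sines: r = q·sin R/sin Q ≈ 9.1037.
Law of sines: p = q·sin P/sin Q ≈ 10.304.
Circumradius = q/(2 sin Q) ≈ 5.5568.

5.56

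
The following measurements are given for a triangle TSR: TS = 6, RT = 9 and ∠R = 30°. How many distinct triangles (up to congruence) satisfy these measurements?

2

RT·sin R = 9·sin(30°) ≈ 4.5.
Since RT sin R < TS < RT (4.5 < 6 < 9), two triangles exist.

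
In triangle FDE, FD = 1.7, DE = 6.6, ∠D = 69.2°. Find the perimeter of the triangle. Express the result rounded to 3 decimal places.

perimeter ≈ 14.503

By the law of cosines, EF² = FD² + DE² − 2·FD·DE·cos D = 38.481, so EF ≈ 6.2033.
Semiperimeter s = (6.6+6.2033+1.7)/2 = 7.2517.
Perimeter = 6.6 + 6.2033 + 1.7 = 14.503.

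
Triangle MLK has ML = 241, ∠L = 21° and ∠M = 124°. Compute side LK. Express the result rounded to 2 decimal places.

348.34

The third angle is ∠K = 180° − ∠M − ∠L = 35.00°.
Law of sines: LK = ML·sin M/sin K ≈ 348.34.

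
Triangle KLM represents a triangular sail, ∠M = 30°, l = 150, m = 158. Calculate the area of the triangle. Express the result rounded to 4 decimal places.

Law of sines: sin L = l·sin M/m ≈ 0.47468.
Since m ≥ l, only the acute value applies: ∠L ≈ 28.34°.
Then ∠K = 180° − ∠M − ∠L ≈ 121.66°.
Law of sines gives k = m·sin K/sin M ≈ 268.97.
Area = ½·m·l·sin K ≈ 10086.

10086.3204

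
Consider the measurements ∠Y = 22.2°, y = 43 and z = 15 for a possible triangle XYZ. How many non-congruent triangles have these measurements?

z·sin Y = 15·sin(22.2°) ≈ 5.668.
Since y ≥ z, exactly one triangle exists.

1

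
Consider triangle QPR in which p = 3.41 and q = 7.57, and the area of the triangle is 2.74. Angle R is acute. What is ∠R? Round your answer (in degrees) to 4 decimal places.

From area = ½·q·p·sin R, we get sin R = 2·area/(q·p) ≈ 0.21229.
Taking the acute solution, ∠R ≈ 12.26°.

∠R ≈ 12.2566°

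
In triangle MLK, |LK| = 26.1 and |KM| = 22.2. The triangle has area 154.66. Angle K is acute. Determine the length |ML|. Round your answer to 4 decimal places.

From area = ½·|LK|·|KM|·sin K, we get sin K = 2·area/(|LK|·|KM|) ≈ 0.53384.
Taking the acute solution, ∠K ≈ 32.27°.
Law of cosines then gives |ML| ≈ 13.934.

13.9339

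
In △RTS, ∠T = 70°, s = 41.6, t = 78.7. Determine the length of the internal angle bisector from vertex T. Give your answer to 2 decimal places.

Law of sines: sin S = s·sin T/t ≈ 0.49671.
Since t ≥ s, only the acute value applies: ∠S ≈ 29.78°.
Then ∠R = 180° − ∠T − ∠S ≈ 80.22°.
Law of sines gives r = t·sin R/sin T ≈ 82.533.
The bisector from T has length 2·s·r·cos(∠T/2)/(s+r) ≈ 45.314.

t_T ≈ 45.31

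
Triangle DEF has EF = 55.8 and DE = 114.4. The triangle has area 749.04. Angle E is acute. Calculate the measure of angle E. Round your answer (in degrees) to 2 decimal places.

From area = ½·DE·EF·sin E, we get sin E = 2·area/(DE·EF) ≈ 0.23468.
Taking the acute solution, ∠E ≈ 13.57°.

∠E ≈ 13.57°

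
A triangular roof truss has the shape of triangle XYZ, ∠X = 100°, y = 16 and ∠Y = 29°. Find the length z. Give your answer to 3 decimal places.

25.648

The third angle is ∠Z = 180° − ∠X − ∠Y = 51.00°.
Law of sines: z = y·sin Z/sin Y ≈ 25.648.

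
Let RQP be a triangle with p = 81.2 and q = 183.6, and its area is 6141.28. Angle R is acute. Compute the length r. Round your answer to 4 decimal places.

152.9807

From area = ½·q·p·sin R, we get sin R = 2·area/(q·p) ≈ 0.82387.
Taking the acute solution, ∠R ≈ 55.47°.
Law of cosines then gives r ≈ 152.98.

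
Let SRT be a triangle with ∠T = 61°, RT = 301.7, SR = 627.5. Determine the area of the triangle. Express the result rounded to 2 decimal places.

area ≈ 94412.22

Law of sines: sin S = RT·sin T/SR ≈ 0.42051.
Since SR ≥ RT, only the acute value applies: ∠S ≈ 24.87°.
Then ∠R = 180° − ∠T − ∠S ≈ 94.13°.
Law of sines gives TS = SR·sin R/sin T ≈ 715.59.
Area = ½·SR·RT·sin R ≈ 94412.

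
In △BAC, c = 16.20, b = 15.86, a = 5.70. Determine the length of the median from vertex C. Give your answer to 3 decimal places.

m_C ≈ 8.741

Median from C: ½√(2·b² + 2·a² − c²) ≈ 8.741.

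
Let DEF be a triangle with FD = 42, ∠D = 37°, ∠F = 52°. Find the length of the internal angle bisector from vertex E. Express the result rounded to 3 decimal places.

t_E ≈ 20.093

The third angle is ∠E = 180° − ∠F − ∠D = 91.00°.
Law of sines: EF = FD·sin D/sin E ≈ 25.28.
Law of sines: DE = FD·sin F/sin E ≈ 33.101.
The bisector from E has length 2·DE·EF·cos(∠E/2)/(DE+EF) ≈ 20.093.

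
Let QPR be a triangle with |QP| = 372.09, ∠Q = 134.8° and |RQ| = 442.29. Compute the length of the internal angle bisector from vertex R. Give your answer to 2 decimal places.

t_R ≈ 548.15

By the law of cosines, |PR|² = |RQ|² + |QP|² − 2·|RQ|·|QP|·cos Q = 5.66e+05, so |PR| ≈ 752.33.
Law of cosines again: cos R = (|PR|² + |RQ|² − |QP|²)/(2·|PR|·|RQ|) ≈ 0.93640, so ∠R ≈ 20.55°.
The bisector from R has length 2·|PR|·|RQ|·cos(∠R/2)/(|PR|+|RQ|) ≈ 548.15.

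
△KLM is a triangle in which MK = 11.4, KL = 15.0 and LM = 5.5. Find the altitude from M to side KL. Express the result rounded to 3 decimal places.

Semiperimeter s = (5.5 + 11.4 + 15)/2 = 15.95.
Heron's formula: area = √(15.95·10.45·4.55·0.95) ≈ 26.841.
The altitude from M has length 2·area/KL ≈ 3.5789.

h_M ≈ 3.579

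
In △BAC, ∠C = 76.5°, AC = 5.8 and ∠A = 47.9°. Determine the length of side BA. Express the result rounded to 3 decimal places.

The third angle is ∠B = 180° − ∠A − ∠C = 55.60°.
Law of sines: BA = AC·sin C/sin B ≈ 6.8351.

6.835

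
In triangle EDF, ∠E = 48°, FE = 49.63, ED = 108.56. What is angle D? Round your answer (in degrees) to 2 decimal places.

26.08

By the law of cosines, DF² = FE² + ED² − 2·FE·ED·cos E = 7038.1, so DF ≈ 83.893.
Law of cosines again: cos D = (ED² + DF² − FE²)/(2·ED·DF) ≈ 0.89818, so ∠D ≈ 26.08°.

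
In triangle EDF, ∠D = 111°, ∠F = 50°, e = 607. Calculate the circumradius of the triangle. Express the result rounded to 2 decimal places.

The third angle is ∠E = 180° − ∠D − ∠F = 19.00°.
Law of sines: d = e·sin D/sin E ≈ 1740.6.
Law of sines: f = e·sin F/sin E ≈ 1428.2.
Circumradius = e/(2 sin E) ≈ 932.22.

932.22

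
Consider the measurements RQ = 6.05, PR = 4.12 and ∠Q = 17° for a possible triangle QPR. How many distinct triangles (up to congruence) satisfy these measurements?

RQ·sin Q = 6.05·sin(17°) ≈ 1.769.
Since RQ sin Q < PR < RQ (1.769 < 4.12 < 6.05), two triangles exist.

2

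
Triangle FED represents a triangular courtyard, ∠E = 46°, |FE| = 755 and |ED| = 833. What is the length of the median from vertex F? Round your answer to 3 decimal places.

553.729

By the law of cosines, |DF|² = |FE|² + |ED|² − 2·|FE|·|ED|·cos E = 3.9015e+05, so |DF| ≈ 624.62.
Median from F: ½√(2·|DF|² + 2·|FE|² − |ED|²) ≈ 553.73.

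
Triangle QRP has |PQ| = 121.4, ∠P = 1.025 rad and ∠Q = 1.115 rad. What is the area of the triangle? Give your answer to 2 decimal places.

6713.96

The third angle is ∠R = π − ∠P − ∠Q = 1.002 rad.
Law of sines: |RP| = |PQ|·sin Q/sin R ≈ 129.41.
Law of sines: |QR| = |PQ|·sin P/sin R ≈ 123.18.
Area = ½·|PQ|·|RP|·sin P ≈ 6714.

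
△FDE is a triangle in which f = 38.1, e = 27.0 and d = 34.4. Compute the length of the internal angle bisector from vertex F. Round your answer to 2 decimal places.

By the law of cosines, cos F = (d² + e² − f²) / (2·d·e) ≈ 0.24804, so ∠F ≈ 75.64°.
The bisector from F has length 2·d·e·cos(∠F/2)/(d+e) ≈ 23.899.

t_F ≈ 23.90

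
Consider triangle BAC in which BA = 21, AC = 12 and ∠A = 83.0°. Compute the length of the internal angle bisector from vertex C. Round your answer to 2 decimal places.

t_C ≈ 13.23

By the law of cosines, CB² = BA² + AC² − 2·BA·AC·cos A = 523.58, so CB ≈ 22.882.
Law of cosines again: cos C = (AC² + CB² − BA²)/(2·AC·CB) ≈ 0.41259, so ∠C ≈ 65.63°.
The bisector from C has length 2·AC·CB·cos(∠C/2)/(AC+CB) ≈ 13.231.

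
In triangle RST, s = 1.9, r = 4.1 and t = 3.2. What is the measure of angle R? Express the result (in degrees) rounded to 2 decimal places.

By the law of cosines, cos R = (s² + t² − r²) / (2·s·t) ≈ -0.24342, so ∠R ≈ 104.09°.

104.09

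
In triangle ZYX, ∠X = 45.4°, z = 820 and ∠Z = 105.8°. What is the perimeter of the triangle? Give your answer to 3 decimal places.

The third angle is ∠Y = 180° − ∠X − ∠Z = 28.80°.
Law of sines: y = z·sin Y/sin Z ≈ 410.55.
Law of sines: x = z·sin X/sin Z ≈ 606.79.
Semiperimeter s = (820+410.55+606.79)/2 = 918.67.
Perimeter = 820 + 410.55 + 606.79 = 1837.3.

1837.336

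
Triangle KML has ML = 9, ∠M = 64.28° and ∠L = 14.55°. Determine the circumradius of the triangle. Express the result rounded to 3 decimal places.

R ≈ 4.587

The third angle is ∠K = 180° − ∠M − ∠L = 101.17°.
Law of sines: LK = ML·sin M/sin K ≈ 8.2649.
Law of sines: KM = ML·sin L/sin K ≈ 2.3047.
Circumradius = ML/(2 sin K) ≈ 4.5869.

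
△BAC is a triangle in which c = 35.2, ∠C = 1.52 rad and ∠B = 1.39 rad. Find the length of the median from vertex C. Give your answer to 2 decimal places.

18.00

The third angle is ∠A = π − ∠C − ∠B = 0.232 rad.
Law of sines: b = c·sin B/sin C ≈ 34.671.
Law of sines: a = c·sin A/sin C ≈ 8.0898.
Median from C: ½√(2·b² + 2·a² − c²) ≈ 18.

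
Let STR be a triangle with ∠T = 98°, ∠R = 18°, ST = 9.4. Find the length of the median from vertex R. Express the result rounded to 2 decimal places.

m_R ≈ 28.38

The third angle is ∠S = 180° − ∠T − ∠R = 64.00°.
Law of sines: TR = ST·sin S/sin R ≈ 27.34.
Law of sines: RS = ST·sin T/sin R ≈ 30.123.
Median from R: ½√(2·TR² + 2·RS² − ST²) ≈ 28.379.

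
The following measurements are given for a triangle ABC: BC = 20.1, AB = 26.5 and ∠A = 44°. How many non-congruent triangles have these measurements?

AB·sin A = 26.5·sin(44°) ≈ 18.41.
Since AB sin A < BC < AB (18.41 < 20.1 < 26.5), two triangles exist.

2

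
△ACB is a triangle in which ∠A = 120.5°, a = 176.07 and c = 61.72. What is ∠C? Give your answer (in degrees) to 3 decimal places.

Law of sines: sin C = c·sin A/a ≈ 0.30204.
Since a ≥ c, only the acute value applies: ∠C ≈ 17.58°.
Then ∠B = 180° − ∠A − ∠C ≈ 41.92°.

17.580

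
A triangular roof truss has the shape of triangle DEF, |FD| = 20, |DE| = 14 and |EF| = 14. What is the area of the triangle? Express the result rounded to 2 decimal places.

area ≈ 97.98

Semiperimeter s = (14 + 20 + 14)/2 = 24.
Heron's formula: area = √(24·10·4·10) ≈ 97.98.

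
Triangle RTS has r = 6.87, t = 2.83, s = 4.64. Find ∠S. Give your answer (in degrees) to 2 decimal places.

By the law of cosines, cos S = (r² + t² − s²) / (2·r·t) ≈ 0.86606, so ∠S ≈ 30.00°.

∠S ≈ 30.00°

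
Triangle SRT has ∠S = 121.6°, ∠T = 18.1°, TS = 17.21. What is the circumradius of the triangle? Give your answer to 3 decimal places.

13.304

The third angle is ∠R = 180° − ∠T − ∠S = 40.30°.
Law of sines: RT = TS·sin S/sin R ≈ 22.663.
Law of sines: SR = TS·sin T/sin R ≈ 8.2666.
Circumradius = TS/(2 sin R) ≈ 13.304.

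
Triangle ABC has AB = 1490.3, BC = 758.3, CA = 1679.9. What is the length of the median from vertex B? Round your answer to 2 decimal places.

m_B ≈ 832.16

Median from B: ½√(2·AB² + 2·BC² − CA²) ≈ 832.16.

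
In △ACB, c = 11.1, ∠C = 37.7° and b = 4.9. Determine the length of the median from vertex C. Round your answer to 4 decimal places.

9.3419

Law of sines: sin B = b·sin C/c ≈ 0.26995.
Since c ≥ b, only the acute value applies: ∠B ≈ 15.66°.
Then ∠A = 180° − ∠C − ∠B ≈ 126.64°.
Law of sines gives a = c·sin A/sin C ≈ 14.565.
Median from C: ½√(2·b² + 2·a² − c²) ≈ 9.3419.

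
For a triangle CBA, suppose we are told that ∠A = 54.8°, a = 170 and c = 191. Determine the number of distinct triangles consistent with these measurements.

c·sin A = 191·sin(54.8°) ≈ 156.1.
Since c sin A < a < c (156.1 < 170 < 191), two triangles exist.

2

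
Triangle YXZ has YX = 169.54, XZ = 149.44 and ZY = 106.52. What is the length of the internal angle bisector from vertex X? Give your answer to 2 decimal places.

By the law of cosines, cos X = (YX² + XZ² − ZY²) / (2·YX·XZ) ≈ 0.78405, so ∠X ≈ 0.670 rad.
The bisector from X has length 2·YX·XZ·cos(∠X/2)/(YX+XZ) ≈ 150.04.

t_X ≈ 150.04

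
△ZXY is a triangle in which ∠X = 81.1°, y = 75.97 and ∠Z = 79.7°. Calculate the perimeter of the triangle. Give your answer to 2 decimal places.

The third angle is ∠Y = 180° − ∠Z − ∠X = 19.20°.
Law of sines: z = y·sin Z/sin Y ≈ 227.28.
Law of sines: x = y·sin X/sin Y ≈ 228.22.
Semiperimeter s = (227.28+228.22+75.97)/2 = 265.74.
Perimeter = 227.28 + 228.22 + 75.97 = 531.48.

531.48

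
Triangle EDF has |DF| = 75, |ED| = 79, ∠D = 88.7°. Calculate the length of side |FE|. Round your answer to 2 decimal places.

107.69

By the law of cosines, |FE|² = |ED|² + |DF|² − 2·|ED|·|DF|·cos D = 11597, so |FE| ≈ 107.69.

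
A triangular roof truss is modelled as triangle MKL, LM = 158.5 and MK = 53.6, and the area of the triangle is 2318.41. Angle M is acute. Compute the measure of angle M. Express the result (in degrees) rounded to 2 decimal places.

33.08

From area = ½·LM·MK·sin M, we get sin M = 2·area/(LM·MK) ≈ 0.54579.
Taking the acute solution, ∠M ≈ 33.08°.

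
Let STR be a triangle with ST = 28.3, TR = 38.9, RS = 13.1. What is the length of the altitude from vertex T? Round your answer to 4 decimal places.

Semiperimeter s = (38.9 + 13.1 + 28.3)/2 = 40.15.
Heron's formula: area = √(40.15·1.25·27.05·11.85) ≈ 126.84.
The altitude from T has length 2·area/RS ≈ 19.364.

h_T ≈ 19.3642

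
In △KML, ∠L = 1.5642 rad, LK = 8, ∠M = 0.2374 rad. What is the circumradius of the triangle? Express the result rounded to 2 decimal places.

R ≈ 17.01

The third angle is ∠K = π − ∠M − ∠L = 1.3400 rad.
Law of sines: ML = LK·sin K/sin M ≈ 33.115.
Law of sines: KM = LK·sin L/sin M ≈ 34.016.
Circumradius = LK/(2 sin M) ≈ 17.009.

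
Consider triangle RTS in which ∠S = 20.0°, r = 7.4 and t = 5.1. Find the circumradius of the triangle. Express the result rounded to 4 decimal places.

By the law of cosines, s² = r² + t² − 2·r·t·cos S = 9.842, so s ≈ 3.1372.
Area = ½·r·t·sin S ≈ 6.4539.
Circumradius = s/(2 sin S) ≈ 4.5863.

4.5863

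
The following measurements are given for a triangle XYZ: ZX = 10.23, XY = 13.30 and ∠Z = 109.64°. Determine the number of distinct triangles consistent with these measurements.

ZX·sin Z = 10.23·sin(109.64°) ≈ 9.635.
Since ∠Z is not acute, a triangle exists only if XY > ZX; here XY > ZX, so there is exactly one triangle.

1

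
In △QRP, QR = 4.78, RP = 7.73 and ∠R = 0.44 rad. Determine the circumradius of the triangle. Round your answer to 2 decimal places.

By the law of cosines, PQ² = QR² + RP² − 2·QR·RP·cos R = 15.741, so PQ ≈ 3.9675.
Area = ½·QR·RP·sin R ≈ 7.8691.
Circumradius = PQ/(2 sin R) ≈ 4.6574.

4.66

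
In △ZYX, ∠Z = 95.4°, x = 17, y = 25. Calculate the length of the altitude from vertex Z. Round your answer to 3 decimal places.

By the law of cosines, z² = y² + x² − 2·y·x·cos Z = 993.99, so z ≈ 31.528.
Area = ½·y·x·sin Z ≈ 211.56.
The altitude from Z has length 2·area/z ≈ 13.42.

13.420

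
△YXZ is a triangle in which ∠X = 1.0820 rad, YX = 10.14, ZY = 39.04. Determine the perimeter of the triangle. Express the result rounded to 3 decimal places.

91.941

Law of sines: sin Z = YX·sin X/ZY ≈ 0.22932.
Since ZY ≥ YX, only the acute value applies: ∠Z ≈ 0.2314 rad.
Then ∠Y = π − ∠X − ∠Z ≈ 1.8282 rad.
Law of sines gives XZ = ZY·sin Y/sin X ≈ 42.761.
Semiperimeter s = (42.761+39.04+10.14)/2 = 45.971.
Perimeter = 42.761 + 39.04 + 10.14 = 91.941.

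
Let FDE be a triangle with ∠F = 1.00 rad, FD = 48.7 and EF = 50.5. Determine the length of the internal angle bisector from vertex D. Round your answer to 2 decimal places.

t_D ≈ 40.99

By the law of cosines, DE² = EF² + FD² − 2·EF·FD·cos F = 2264.4, so DE ≈ 47.585.
Law of cosines again: cos D = (FD² + DE² − EF²)/(2·FD·DE) ≈ 0.45003, so ∠D ≈ 1.104 rad.
The bisector from D has length 2·FD·DE·cos(∠D/2)/(FD+DE) ≈ 40.987.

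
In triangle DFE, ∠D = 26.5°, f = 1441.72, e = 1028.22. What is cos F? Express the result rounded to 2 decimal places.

cos F ≈ -0.38

By the law of cosines, d² = f² + e² − 2·f·e·cos D = 4.8248e+05, so d ≈ 694.61.
Law of cosines again: cos F = (e² + d² − f²)/(2·e·d) ≈ -0.37723, so ∠F ≈ 112.16°.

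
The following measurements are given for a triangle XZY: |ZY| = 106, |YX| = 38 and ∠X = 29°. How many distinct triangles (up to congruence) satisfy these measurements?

|YX|·sin X = 38·sin(29°) ≈ 18.42.
Since |ZY| ≥ |YX|, exactly one triangle exists.

1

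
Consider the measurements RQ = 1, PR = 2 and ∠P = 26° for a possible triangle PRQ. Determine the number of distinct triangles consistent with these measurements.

PR·sin P = 2·sin(26°) ≈ 0.8767.
Since PR sin P < RQ < PR (0.8767 < 1 < 2), two triangles exist.

2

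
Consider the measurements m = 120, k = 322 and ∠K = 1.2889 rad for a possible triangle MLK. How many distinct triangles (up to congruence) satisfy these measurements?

1

m·sin K = 120·sin(1.2889 rad) ≈ 115.3.
Since k ≥ m, exactly one triangle exists.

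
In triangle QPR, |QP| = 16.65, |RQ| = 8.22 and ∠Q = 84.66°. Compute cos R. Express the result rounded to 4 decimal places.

0.3733

By the law of cosines, |PR|² = |RQ|² + |QP|² − 2·|RQ|·|QP|·cos Q = 319.32, so |PR| ≈ 17.869.
Law of cosines again: cos R = (|PR|² + |RQ|² − |QP|²)/(2·|PR|·|RQ|) ≈ 0.37329, so ∠R ≈ 68.08°.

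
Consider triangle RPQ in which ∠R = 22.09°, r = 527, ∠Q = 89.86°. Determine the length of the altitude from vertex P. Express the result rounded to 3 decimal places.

The third angle is ∠P = 180° − ∠Q − ∠R = 68.05°.
Law of sines: p = r·sin P/sin R ≈ 1299.8.
Law of sines: q = r·sin Q/sin R ≈ 1401.4.
Area = ½·r·p·sin Q ≈ 3.4249e+05.
The altitude from P has length 2·area/p ≈ 527.

h_P ≈ 526.998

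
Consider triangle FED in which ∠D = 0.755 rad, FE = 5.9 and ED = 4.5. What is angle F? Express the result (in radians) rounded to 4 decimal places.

Law of sines: sin F = ED·sin D/FE ≈ 0.52268.
Since FE ≥ ED, only the acute value applies: ∠F ≈ 0.550 rad.
Then ∠E = π − ∠D − ∠F ≈ 1.837 rad.

∠F ≈ 0.5500 rad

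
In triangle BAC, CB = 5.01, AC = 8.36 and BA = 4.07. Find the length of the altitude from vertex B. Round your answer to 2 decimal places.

1.76

Semiperimeter s = (8.36 + 5.01 + 4.07)/2 = 8.72.
Heron's formula: area = √(8.72·0.36·3.71·4.65) ≈ 7.3591.
The altitude from B has length 2·area/AC ≈ 1.7605.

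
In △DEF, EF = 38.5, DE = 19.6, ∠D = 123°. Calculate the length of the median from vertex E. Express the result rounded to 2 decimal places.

Law of sines: sin F = DE·sin D/EF ≈ 0.42696.
Since EF ≥ DE, only the acute value applies: ∠F ≈ 25.27°.
Then ∠E = 180° − ∠D − ∠F ≈ 31.73°.
Law of sines gives FD = EF·sin E/sin D ≈ 24.139.
Median from E: ½√(2·DE² + 2·EF² − FD²) ≈ 28.063.

m_E ≈ 28.06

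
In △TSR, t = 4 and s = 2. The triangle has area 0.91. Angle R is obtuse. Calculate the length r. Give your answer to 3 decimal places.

From area = ½·t·s·sin R, we get sin R = 2·area/(t·s) ≈ 0.22750.
Taking the obtuse solution, ∠R ≈ 166.85°.
Law of cosines then gives r ≈ 5.9649.

5.965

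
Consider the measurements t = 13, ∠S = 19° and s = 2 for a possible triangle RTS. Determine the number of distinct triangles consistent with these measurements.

0

t·sin S = 13·sin(19°) ≈ 4.232.
Since s = 2 < 4.232 = t sin S, no triangle exists.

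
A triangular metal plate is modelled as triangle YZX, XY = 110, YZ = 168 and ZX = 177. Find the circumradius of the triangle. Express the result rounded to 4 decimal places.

By the law of cosines, cos Y = (XY² + YZ² − ZX²) / (2·XY·YZ) ≈ 0.24337, so ∠Y ≈ 75.91°.
Circumradius = ZX/(2 sin Y) ≈ 91.243.

R ≈ 91.2434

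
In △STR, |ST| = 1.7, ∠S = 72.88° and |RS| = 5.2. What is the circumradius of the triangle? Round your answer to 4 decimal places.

2.6015

By the law of cosines, |TR|² = |RS|² + |ST|² − 2·|RS|·|ST|·cos S = 24.725, so |TR| ≈ 4.9725.
Area = ½·|RS|·|ST|·sin S ≈ 4.2242.
Circumradius = |TR|/(2 sin S) ≈ 2.6015.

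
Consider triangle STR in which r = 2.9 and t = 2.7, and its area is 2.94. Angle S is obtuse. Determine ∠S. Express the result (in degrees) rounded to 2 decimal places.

From area = ½·t·r·sin S, we get sin S = 2·area/(t·r) ≈ 0.75096.
Taking the obtuse solution, ∠S ≈ 131.33°.

∠S ≈ 131.33°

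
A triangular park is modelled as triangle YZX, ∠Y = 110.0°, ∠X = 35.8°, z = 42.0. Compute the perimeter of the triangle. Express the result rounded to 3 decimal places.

The third angle is ∠Z = 180° − ∠X − ∠Y = 34.20°.
Law of sines: y = z·sin Y/sin Z ≈ 70.216.
Law of sines: x = z·sin X/sin Z ≈ 43.709.
Semiperimeter s = (70.216+42+43.709)/2 = 77.962.
Perimeter = 70.216 + 42 + 43.709 = 155.92.

perimeter ≈ 155.925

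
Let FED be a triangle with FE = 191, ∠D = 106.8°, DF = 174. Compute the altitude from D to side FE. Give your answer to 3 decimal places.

Law of sines: sin E = DF·sin D/FE ≈ 0.87211.
Since FE ≥ DF, only the acute value applies: ∠E ≈ 60.71°.
Then ∠F = 180° − ∠D − ∠E ≈ 12.49°.
Law of sines gives ED = FE·sin F/sin D ≈ 43.166.
Area = ½·FE·DF·sin F ≈ 3595.1.
The altitude from D has length 2·area/FE ≈ 37.645.

h_D ≈ 37.645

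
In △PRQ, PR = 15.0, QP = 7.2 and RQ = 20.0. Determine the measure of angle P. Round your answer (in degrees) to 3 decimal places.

∠P ≈ 124.763°

By the law of cosines, cos P = (QP² + PR² − RQ²) / (2·QP·PR) ≈ -0.57019, so ∠P ≈ 124.76°.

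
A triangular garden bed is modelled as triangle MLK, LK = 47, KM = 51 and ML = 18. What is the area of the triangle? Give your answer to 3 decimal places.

area ≈ 422.658

Semiperimeter s = (47 + 51 + 18)/2 = 58.
Heron's formula: area = √(58·11·7·40) ≈ 422.66.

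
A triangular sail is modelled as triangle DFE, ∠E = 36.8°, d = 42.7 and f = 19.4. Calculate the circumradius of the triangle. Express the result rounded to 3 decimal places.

By the law of cosines, e² = d² + f² − 2·d·f·cos E = 873.03, so e ≈ 29.547.
Area = ½·d·f·sin E ≈ 248.11.
Circumradius = e/(2 sin E) ≈ 24.663.

24.663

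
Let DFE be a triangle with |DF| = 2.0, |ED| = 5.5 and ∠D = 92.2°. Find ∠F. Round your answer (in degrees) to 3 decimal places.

68.084

By the law of cosines, |FE|² = |ED|² + |DF|² − 2·|ED|·|DF|·cos D = 35.095, so |FE| ≈ 5.9241.
Law of cosines again: cos F = (|DF|² + |FE|² − |ED|²)/(2·|DF|·|FE|) ≈ 0.37325, so ∠F ≈ 68.08°.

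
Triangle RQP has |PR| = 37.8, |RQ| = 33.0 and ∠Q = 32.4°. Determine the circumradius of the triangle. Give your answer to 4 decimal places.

35.2726

Law of sines: sin P = |RQ|·sin Q/|PR| ≈ 0.46779.
Since |PR| ≥ |RQ|, only the acute value applies: ∠P ≈ 27.89°.
Then ∠R = 180° − ∠Q − ∠P ≈ 119.71°.
Law of sines gives |QP| = |PR|·sin R/sin Q ≈ 61.272.
Circumradius = |PR|/(2 sin Q) ≈ 35.273.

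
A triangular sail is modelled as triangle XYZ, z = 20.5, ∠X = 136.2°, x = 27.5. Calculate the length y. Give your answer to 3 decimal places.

8.761

Law of sines: sin Z = z·sin X/x ≈ 0.51596.
Since x ≥ z, only the acute value applies: ∠Z ≈ 31.06°.
Then ∠Y = 180° − ∠X − ∠Z ≈ 12.74°.
Law of sines gives y = x·sin Y/sin X ≈ 8.7607.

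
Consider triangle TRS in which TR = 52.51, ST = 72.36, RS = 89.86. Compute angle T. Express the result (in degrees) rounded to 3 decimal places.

By the law of cosines, cos T = (ST² + TR² − RS²) / (2·ST·TR) ≈ -0.01073, so ∠T ≈ 90.61°.

∠T ≈ 90.615°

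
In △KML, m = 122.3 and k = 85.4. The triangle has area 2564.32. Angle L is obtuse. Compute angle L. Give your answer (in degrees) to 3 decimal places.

From area = ½·k·m·sin L, we get sin L = 2·area/(k·m) ≈ 0.49104.
Taking the obtuse solution, ∠L ≈ 150.59°.

∠L ≈ 150.591°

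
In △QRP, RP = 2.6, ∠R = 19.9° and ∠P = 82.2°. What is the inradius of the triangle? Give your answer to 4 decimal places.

r ≈ 0.3797

The third angle is ∠Q = 180° − ∠R − ∠P = 77.90°.
Law of sines: PQ = RP·sin R/sin Q ≈ 0.9051.
Law of sines: QR = RP·sin P/sin Q ≈ 2.6345.
Area = ½·RP·PQ·sin P ≈ 1.1657.
Semiperimeter s = (2.6+0.9051+2.6345)/2 = 3.0698.
Inradius = area/s = 1.1657/3.0698 ≈ 0.37975.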